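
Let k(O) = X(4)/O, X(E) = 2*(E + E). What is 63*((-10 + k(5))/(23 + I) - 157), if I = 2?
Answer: -1238517/125 ≈ -9908.1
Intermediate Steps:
X(E) = 4*E (X(E) = 2*(2*E) = 4*E)
k(O) = 16/O (k(O) = (4*4)/O = 16/O)
63*((-10 + k(5))/(23 + I) - 157) = 63*((-10 + 16/5)/(23 + 2) - 157) = 63*((-10 + 16*(1/5))/25 - 157) = 63*((-10 + 16/5)*(1/25) - 157) = 63*(-34/5*1/25 - 157) = 63*(-34/125 - 157) = 63*(-19659/125) = -1238517/125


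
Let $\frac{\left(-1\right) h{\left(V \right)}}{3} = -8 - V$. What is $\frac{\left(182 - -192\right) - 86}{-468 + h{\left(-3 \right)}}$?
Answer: $- \frac{96}{151} \approx -0.63576$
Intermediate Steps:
$h{\left(V \right)} = 24 + 3 V$ ($h{\left(V \right)} = - 3 \left(-8 - V\right) = 24 + 3 V$)
$\frac{\left(182 - -192\right) - 86}{-468 + h{\left(-3 \right)}} = \frac{\left(182 - -192\right) - 86}{-468 + \left(24 + 3 \left(-3\right)\right)} = \frac{\left(182 + 192\right) - 86}{-468 + \left(24 - 9\right)} = \frac{374 - 86}{-468 + 15} = \frac{288}{-453} = 288 \left(- \frac{1}{453}\right) = - \frac{96}{151}$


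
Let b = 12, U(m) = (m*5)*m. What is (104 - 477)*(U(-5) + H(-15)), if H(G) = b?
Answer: -51101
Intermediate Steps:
U(m) = 5*m² (U(m) = (5*m)*m = 5*m²)
H(G) = 12
(104 - 477)*(U(-5) + H(-15)) = (104 - 477)*(5*(-5)² + 12) = -373*(5*25 + 12) = -373*(125 + 12) = -373*137 = -51101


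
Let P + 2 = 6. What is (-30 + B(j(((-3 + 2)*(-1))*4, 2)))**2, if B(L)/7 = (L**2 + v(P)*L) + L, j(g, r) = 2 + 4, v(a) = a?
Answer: 186624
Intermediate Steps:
P = 4 (P = -2 + 6 = 4)
j(g, r) = 6
B(L) = 7*L**2 + 35*L (B(L) = 7*((L**2 + 4*L) + L) = 7*(L**2 + 5*L) = 7*L**2 + 35*L)
(-30 + B(j(((-3 + 2)*(-1))*4, 2)))**2 = (-30 + 7*6*(5 + 6))**2 = (-30 + 7*6*11)**2 = (-30 + 462)**2 = 432**2 = 186624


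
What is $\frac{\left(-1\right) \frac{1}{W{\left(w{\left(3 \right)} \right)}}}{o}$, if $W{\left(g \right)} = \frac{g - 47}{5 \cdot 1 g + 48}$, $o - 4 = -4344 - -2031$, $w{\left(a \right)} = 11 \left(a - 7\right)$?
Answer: $\frac{172}{210119} \approx 0.00081858$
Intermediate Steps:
$w{\left(a \right)} = -77 + 11 a$ ($w{\left(a \right)} = 11 \left(-7 + a\right) = -77 + 11 a$)
$o = -2309$ ($o = 4 - 2313 = -2309$)
$W{\left(g \right)} = \frac{-47 + g}{48 + 5 g}$ ($W{\left(g \right)} = \frac{-47 + g}{5 g + 48} = \frac{-47 + g}{48 + 5 g}$)
$\frac{\left(-1\right) \frac{1}{W{\left(w{\left(3 \right)} \right)}}}{o} = \frac{\left(-1\right) \frac{1}{\frac{1}{48 + 5 \left(-77 + 11 \cdot 3\right)} \left(-47 + \left(-77 + 11 \cdot 3\right)\right)}}{-2309} = - \frac{1}{\frac{1}{48 + 5 \left(-77 + 33\right)} \left(-47 + \left(-77 + 33\right)\right)} \left(- \frac{1}{2309}\right) = - \frac{1}{\frac{1}{48 + 5 \left(-44\right)} \left(-47 - 44\right)} \left(- \frac{1}{2309}\right) = - \frac{1}{\frac{1}{48 - 220} \left(-91\right)} \left(- \frac{1}{2309}\right) = - \frac{1}{\frac{1}{-172} \left(-91\right)} \left(- \frac{1}{2309}\right) = - \frac{1}{\left(- \frac{1}{172}\right) \left(-91\right)} \left(- \frac{1}{2309}\right) = - \frac{1}{\frac{91}{172}} \left(- \frac{1}{2309}\right) = \left(-1\right) \frac{172}{91} \left(- \frac{1}{2309}\right) = \left(- \frac{172}{91}\right) \left(- \frac{1}{2309}\right) = \frac{172}{210119}$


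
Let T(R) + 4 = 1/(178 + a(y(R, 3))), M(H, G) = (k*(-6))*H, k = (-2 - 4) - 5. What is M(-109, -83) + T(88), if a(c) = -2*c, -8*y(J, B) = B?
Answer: -5146566/715 ≈ -7198.0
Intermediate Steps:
k = -11 (k = -6 - 5 = -11)
y(J, B) = -B/8
M(H, G) = 66*H (M(H, G) = (-11*(-6))*H = 66*H)
T(R) = -2856/715 (T(R) = -4 + 1/(178 - (-1)*3/4) = -4 + 1/(178 - 2*(-3/8)) = -4 + 1/(178 + ¾) = -4 + 1/(715/4) = -4 + 4/715 = -2856/715)
M(-109, -83) + T(88) = 66*(-109) - 2856/715 = -7194 - 2856/715 = -5146566/715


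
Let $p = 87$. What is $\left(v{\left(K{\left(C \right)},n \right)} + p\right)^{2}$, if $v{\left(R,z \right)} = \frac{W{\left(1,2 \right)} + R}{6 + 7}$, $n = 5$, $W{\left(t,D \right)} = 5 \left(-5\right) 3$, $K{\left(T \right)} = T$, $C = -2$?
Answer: $\frac{1110916}{169} \approx 6573.5$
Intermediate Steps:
$W{\left(t,D \right)} = -75$ ($W{\left(t,D \right)} = \left(-25\right) 3 = -75$)
$v{\left(R,z \right)} = - \frac{75}{13} + \frac{R}{13}$ ($v{\left(R,z \right)} = \frac{-75 + R}{6 + 7} = \frac{-75 + R}{13} = \left(-75 + R\right) \frac{1}{13} = - \frac{75}{13} + \frac{R}{13}$)
$\left(v{\left(K{\left(C \right)},n \right)} + p\right)^{2} = \left(\left(- \frac{75}{13} + \frac{1}{13} \left(-2\right)\right) + 87\right)^{2} = \left(\left(- \frac{75}{13} - \frac{2}{13}\right) + 87\right)^{2} = \left(- \frac{77}{13} + 87\right)^{2} = \left(\frac{1054}{13}\right)^{2} = \frac{1110916}{169}$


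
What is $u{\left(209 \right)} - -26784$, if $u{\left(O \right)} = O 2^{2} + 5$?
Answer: $27625$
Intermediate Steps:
$u{\left(O \right)} = 5 + 4 O$ ($u{\left(O \right)} = O 4 + 5 = 4 O + 5 = 5 + 4 O$)
$u{\left(209 \right)} - -26784 = \left(5 + 4 \cdot 209\right) - -26784 = \left(5 + 836\right) + 26784 = 841 + 26784 = 27625$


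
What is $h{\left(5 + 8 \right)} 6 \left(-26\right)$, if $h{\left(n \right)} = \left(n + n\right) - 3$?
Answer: $-3588$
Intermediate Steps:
$h{\left(n \right)} = -3 + 2 n$ ($h{\left(n \right)} = 2 n - 3 = -3 + 2 n$)
$h{\left(5 + 8 \right)} 6 \left(-26\right) = \left(-3 + 2 \left(5 + 8\right)\right) 6 \left(-26\right) = \left(-3 + 2 \cdot 13\right) 6 \left(-26\right) = \left(-3 + 26\right) 6 \left(-26\right) = 23 \cdot 6 \left(-26\right) = 138 \left(-26\right) = -3588$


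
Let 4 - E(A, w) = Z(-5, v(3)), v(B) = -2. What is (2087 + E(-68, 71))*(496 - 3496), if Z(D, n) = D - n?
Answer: -6282000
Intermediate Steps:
E(A, w) = 7 (E(A, w) = 4 - (-5 - 1*(-2)) = 4 - (-5 + 2) = 4 - 1*(-3) = 4 + 3 = 7)
(2087 + E(-68, 71))*(496 - 3496) = (2087 + 7)*(496 - 3496) = 2094*(-3000) = -6282000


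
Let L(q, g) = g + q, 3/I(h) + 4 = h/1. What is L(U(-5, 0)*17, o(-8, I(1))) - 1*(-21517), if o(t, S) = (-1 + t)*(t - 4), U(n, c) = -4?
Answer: 21557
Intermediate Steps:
I(h) = 3/(-4 + h) (I(h) = 3/(-4 + h/1) = 3/(-4 + h*1) = 3/(-4 + h))
o(t, S) = (-1 + t)*(-4 + t)
L(U(-5, 0)*17, o(-8, I(1))) - 1*(-21517) = ((4 + (-8)**2 - 5*(-8)) - 4*17) - 1*(-21517) = ((4 + 64 + 40) - 68) + 21517 = (108 - 68) + 21517 = 40 + 21517 = 21557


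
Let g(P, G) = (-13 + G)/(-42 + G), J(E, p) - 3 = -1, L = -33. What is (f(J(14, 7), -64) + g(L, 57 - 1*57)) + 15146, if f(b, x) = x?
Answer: 633457/42 ≈ 15082.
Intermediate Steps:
J(E, p) = 2 (J(E, p) = 3 - 1 = 2)
g(P, G) = (-13 + G)/(-42 + G)
(f(J(14, 7), -64) + g(L, 57 - 1*57)) + 15146 = (-64 + (-13 + (57 - 1*57))/(-42 + (57 - 1*57))) + 15146 = (-64 + (-13 + (57 - 57))/(-42 + (57 - 57))) + 15146 = (-64 + (-13 + 0)/(-42 + 0)) + 15146 = (-64 - 13/(-42)) + 15146 = (-64 - 1/42*(-13)) + 15146 = (-64 + 13/42) + 15146 = -2675/42 + 15146 = 633457/42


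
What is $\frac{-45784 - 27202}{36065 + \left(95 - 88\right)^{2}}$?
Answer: $- \frac{36493}{18057} \approx -2.021$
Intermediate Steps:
$\frac{-45784 - 27202}{36065 + \left(95 - 88\right)^{2}} = - \frac{72986}{36065 + 7^{2}} = - \frac{72986}{36065 + 49} = - \frac{72986}{36114} = \left(-72986\right) \frac{1}{36114} = - \frac{36493}{18057}$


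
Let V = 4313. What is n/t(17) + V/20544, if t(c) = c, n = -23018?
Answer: -27812263/20544 ≈ -1353.8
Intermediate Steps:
n/t(17) + V/20544 = -23018/17 + 4313/20544 = -23018*1/17 + 4313*(1/20544) = -1354 + 4313/20544 = -27812263/20544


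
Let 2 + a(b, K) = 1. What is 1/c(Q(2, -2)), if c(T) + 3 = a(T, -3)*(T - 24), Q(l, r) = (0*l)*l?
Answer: 1/21 ≈ 0.047619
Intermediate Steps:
Q(l, r) = 0 (Q(l, r) = 0*l = 0)
a(b, K) = -1 (a(b, K) = -2 + 1 = -1)
c(T) = 21 - T (c(T) = -3 - (T - 24) = -3 - (-24 + T) = -3 + (24 - T) = 21 - T)
1/c(Q(2, -2)) = 1/(21 - 1*0) = 1/(21 + 0) = 1/21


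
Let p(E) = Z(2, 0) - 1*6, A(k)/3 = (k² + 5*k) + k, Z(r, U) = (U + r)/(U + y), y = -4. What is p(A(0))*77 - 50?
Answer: -1101/2 ≈ -550.50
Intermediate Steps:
Z(r, U) = (U + r)/(-4 + U) (Z(r, U) = (U + r)/(U - 4) = (U + r)/(-4 + U))
A(k) = 3*k² + 18*k (A(k) = 3*((k² + 5*k) + k) = 3*(k² + 6*k) = 3*k² + 18*k)
p(E) = -13/2 (p(E) = (0 + 2)/(-4 + 0) - 1*6 = 2/(-4) - 6 = -¼*2 - 6 = -½ - 6 = -13/2)
p(A(0))*77 - 50 = -13/2*77 - 50 = -1001/2 - 50 = -1101/2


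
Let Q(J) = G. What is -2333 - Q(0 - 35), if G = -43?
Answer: -2290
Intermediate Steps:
Q(J) = -43
-2333 - Q(0 - 35) = -2333 - 1*(-43) = -2333 + 43 = -2290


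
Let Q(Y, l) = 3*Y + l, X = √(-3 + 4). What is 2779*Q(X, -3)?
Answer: 0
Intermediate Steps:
X = 1 (X = √1 = 1)
Q(Y, l) = l + 3*Y
2779*Q(X, -3) = 2779*(-3 + 3*1) = 2779*(-3 + 3) = 2779*0 = 0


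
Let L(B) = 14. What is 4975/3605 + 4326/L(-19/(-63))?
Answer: 223784/721 ≈ 310.38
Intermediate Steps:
4975/3605 + 4326/L(-19/(-63)) = 4975/3605 + 4326/14 = 4975*(1/3605) + 4326*(1/14) = 995/721 + 309 = 223784/721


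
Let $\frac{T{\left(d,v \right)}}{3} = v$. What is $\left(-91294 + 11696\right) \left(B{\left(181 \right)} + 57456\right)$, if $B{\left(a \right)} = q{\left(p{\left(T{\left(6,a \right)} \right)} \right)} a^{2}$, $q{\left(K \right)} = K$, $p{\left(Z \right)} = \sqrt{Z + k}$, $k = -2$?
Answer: $-4573382688 - 2607710078 \sqrt{541} \approx -6.5227 \cdot 10^{10}$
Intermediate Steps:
$T{\left(d,v \right)} = 3 v$
$p{\left(Z \right)} = \sqrt{-2 + Z}$ ($p{\left(Z \right)} = \sqrt{Z - 2} = \sqrt{-2 + Z}$)
$B{\left(a \right)} = a^{2} \sqrt{-2 + 3 a}$ ($B{\left(a \right)} = \sqrt{-2 + 3 a} a^{2} = a^{2} \sqrt{-2 + 3 a}$)
$\left(-91294 + 11696\right) \left(B{\left(181 \right)} + 57456\right) = \left(-91294 + 11696\right) \left(181^{2} \sqrt{-2 + 3 \cdot 181} + 57456\right) = - 79598 \left(32761 \sqrt{-2 + 543} + 57456\right) = - 79598 \left(32761 \sqrt{541} + 57456\right) = - 79598 \left(57456 + 32761 \sqrt{541}\right) = -4573382688 - 2607710078 \sqrt{541}$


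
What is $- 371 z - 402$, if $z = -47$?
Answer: $17035$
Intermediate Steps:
$- 371 z - 402 = \left(-371\right) \left(-47\right) - 402 = 17437 - 402 = 17035$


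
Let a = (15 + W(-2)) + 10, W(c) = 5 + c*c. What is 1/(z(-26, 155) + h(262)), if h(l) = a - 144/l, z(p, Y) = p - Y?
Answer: -131/19329 ≈ -0.0067774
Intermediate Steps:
W(c) = 5 + c²
a = 34 (a = (15 + (5 + (-2)²)) + 10 = (15 + (5 + 4)) + 10 = (15 + 9) + 10 = 24 + 10 = 34)
h(l) = 34 - 144/l
1/(z(-26, 155) + h(262)) = 1/((-26 - 1*155) + (34 - 144/262)) = 1/((-26 - 155) + (34 - 144*1/262)) = 1/(-181 + (34 - 72/131)) = 1/(-181 + 4382/131) = 1/(-19329/131) = -131/19329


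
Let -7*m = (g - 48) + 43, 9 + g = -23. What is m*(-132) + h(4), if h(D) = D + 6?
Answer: -4814/7 ≈ -687.71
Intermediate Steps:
g = -32 (g = -9 - 23 = -32)
h(D) = 6 + D
m = 37/7 (m = -((-32 - 48) + 43)/7 = -(-80 + 43)/7 = -⅐*(-37) = 37/7 ≈ 5.2857)
m*(-132) + h(4) = (37/7)*(-132) + (6 + 4) = -4884/7 + 10 = -4814/7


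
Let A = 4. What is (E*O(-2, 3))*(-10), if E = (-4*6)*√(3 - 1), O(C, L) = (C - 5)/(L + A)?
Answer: -240*√2 ≈ -339.41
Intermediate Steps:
O(C, L) = (-5 + C)/(4 + L) (O(C, L) = (C - 5)/(L + 4) = (-5 + C)/(4 + L))
E = -24*√2 ≈ -33.941
(E*O(-2, 3))*(-10) = ((-24*√2)*((-5 - 2)/(4 + 3)))*(-10) = ((-24*√2)*(-7/7))*(-10) = ((-24*√2)*((⅐)*(-7)))*(-10) = (-24*√2*(-1))*(-10) = (24*√2)*(-10) = -240*√2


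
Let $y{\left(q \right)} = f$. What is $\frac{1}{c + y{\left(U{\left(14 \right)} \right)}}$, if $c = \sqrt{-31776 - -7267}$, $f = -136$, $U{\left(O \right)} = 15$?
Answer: $- \frac{136}{43005} - \frac{i \sqrt{24509}}{43005} \approx -0.0031624 - 0.0036404 i$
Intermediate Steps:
$y{\left(q \right)} = -136$
$c = i \sqrt{24509}$ ($c = \sqrt{-31776 + \left(7371 - 104\right)} = \sqrt{-31776 + 7267} = \sqrt{-24509} = i \sqrt{24509} \approx 156.55 i$)
$\frac{1}{c + y{\left(U{\left(14 \right)} \right)}} = \frac{1}{i \sqrt{24509} - 136} = \frac{1}{-136 + i \sqrt{24509}}$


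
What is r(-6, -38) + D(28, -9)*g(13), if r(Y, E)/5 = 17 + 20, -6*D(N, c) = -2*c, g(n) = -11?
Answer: 218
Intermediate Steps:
D(N, c) = c/3 (D(N, c) = -(-1)*c/3 = c/3)
r(Y, E) = 185 (r(Y, E) = 5*(17 + 20) = 5*37 = 185)
r(-6, -38) + D(28, -9)*g(13) = 185 + ((⅓)*(-9))*(-11) = 185 - 3*(-11) = 185 + 33 = 218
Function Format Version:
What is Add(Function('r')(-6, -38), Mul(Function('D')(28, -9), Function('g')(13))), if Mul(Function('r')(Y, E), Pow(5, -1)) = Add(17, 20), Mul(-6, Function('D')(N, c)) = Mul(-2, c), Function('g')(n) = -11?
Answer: 218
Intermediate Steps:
Function('D')(N, c) = Mul(Rational(1, 3), c) (Function('D')(N, c) = Mul(Rational(-1, 6), Mul(-2, c)) = Mul(Rational(1, 3), c))
Function('r')(Y, E) = 185 (Function('r')(Y, E) = Mul(5, Add(17, 20)) = Mul(5, 37) = 185)
Add(Function('r')(-6, -38), Mul(Function('D')(28, -9), Function('g')(13))) = Add(185, Mul(Mul(Rational(1, 3), -9), -11)) = Add(185, Mul(-3, -11)) = Add(185, 33) = 218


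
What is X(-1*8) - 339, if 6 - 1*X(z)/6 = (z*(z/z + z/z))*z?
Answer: -1071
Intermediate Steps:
X(z) = 36 - 12*z² (X(z) = 36 - 6*z*(z/z + z/z)*z = 36 - 6*z*(1 + 1)*z = 36 - 6*z*2*z = 36 - 6*2*z*z = 36 - 12*z²)
X(-1*8) - 339 = (36 - 12*(-1*8)²) - 339 = (36 - 12*(-8)²) - 339 = (36 - 12*64) - 339 = (36 - 768) - 339 = -732 - 339 = -1071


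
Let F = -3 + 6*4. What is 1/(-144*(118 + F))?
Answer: -1/20016 ≈ -4.9960e-5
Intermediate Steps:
F = 21 (F = -3 + 24 = 21)
1/(-144*(118 + F)) = 1/(-144*(118 + 21)) = 1/(-144*139) = 1/(-20016) = -1/20016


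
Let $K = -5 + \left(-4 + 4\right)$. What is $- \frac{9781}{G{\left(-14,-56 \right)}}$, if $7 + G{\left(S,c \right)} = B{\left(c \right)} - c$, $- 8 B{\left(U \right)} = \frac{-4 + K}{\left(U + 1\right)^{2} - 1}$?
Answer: $- \frac{26291328}{131713} \approx -199.61$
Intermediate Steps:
$K = -5$ ($K = -5 + 0 = -5$)
$B{\left(U \right)} = \frac{9}{8 \left(-1 + \left(1 + U\right)^{2}\right)}$ ($B{\left(U \right)} = - \frac{\left(-4 - 5\right) \frac{1}{\left(U + 1\right)^{2} - 1}}{8} = - \frac{\left(-9\right) \frac{1}{\left(1 + U\right)^{2} - 1}}{8} = - \frac{\left(-9\right) \frac{1}{-1 + \left(1 + U\right)^{2}}}{8} = \frac{9}{8 \left(-1 + \left(1 + U\right)^{2}\right)}$)
$G{\left(S,c \right)} = -7 - c + \frac{9}{8 c \left(2 + c\right)}$ ($G{\left(S,c \right)} = -7 - \left(c - \frac{9}{8 c \left(2 + c\right)}\right) = -7 - c + \frac{9}{8 c \left(2 + c\right)}$)
$- \frac{9781}{G{\left(-14,-56 \right)}} = - \frac{9781}{\frac{1}{-56} \frac{1}{2 - 56} \left(\frac{9}{8} - - 56 \left(2 - 56\right) \left(7 - 56\right)\right)} = - \frac{9781}{\left(- \frac{1}{56}\right) \frac{1}{-54} \left(\frac{9}{8} - \left(-56\right) \left(-54\right) \left(-49\right)\right)} = - \frac{9781}{\left(- \frac{1}{56}\right) \left(- \frac{1}{54}\right) \left(\frac{9}{8} + 148176\right)} = - \frac{9781}{\left(- \frac{1}{56}\right) \left(- \frac{1}{54}\right) \frac{1185417}{8}} = - \frac{9781}{\frac{131713}{2688}} = \left(-9781\right) \frac{2688}{131713} = - \frac{26291328}{131713}$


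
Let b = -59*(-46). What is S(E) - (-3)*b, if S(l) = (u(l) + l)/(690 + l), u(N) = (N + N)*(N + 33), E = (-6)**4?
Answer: 3269346/331 ≈ 9877.2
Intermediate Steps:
b = 2714
E = 1296
u(N) = 2*N*(33 + N) (u(N) = (2*N)*(33 + N) = 2*N*(33 + N))
S(l) = (l + 2*l*(33 + l))/(690 + l) (S(l) = (2*l*(33 + l) + l)/(690 + l) = (l + 2*l*(33 + l))/(690 + l))
S(E) - (-3)*b = 1296*(67 + 2*1296)/(690 + 1296) - (-3)*2714 = 1296*(67 + 2592)/1986 - 1*(-8142) = 1296*(1/1986)*2659 + 8142 = 574344/331 + 8142 = 3269346/331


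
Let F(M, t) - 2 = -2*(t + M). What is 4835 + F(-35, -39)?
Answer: 4985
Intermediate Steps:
F(M, t) = 2 - 2*M - 2*t (F(M, t) = 2 - 2*(t + M) = 2 - 2*(M + t) = 2 + (-2*M - 2*t) = 2 - 2*M - 2*t)
4835 + F(-35, -39) = 4835 + (2 - 2*(-35) - 2*(-39)) = 4835 + (2 + 70 + 78) = 4835 + 150 = 4985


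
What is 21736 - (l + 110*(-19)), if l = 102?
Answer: 23724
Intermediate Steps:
21736 - (l + 110*(-19)) = 21736 - (102 + 110*(-19)) = 21736 - (102 - 2090) = 21736 - 1*(-1988) = 21736 + 1988 = 23724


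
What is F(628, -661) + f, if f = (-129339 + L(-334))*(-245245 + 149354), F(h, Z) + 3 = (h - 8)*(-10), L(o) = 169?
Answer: 12386234267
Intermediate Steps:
F(h, Z) = 77 - 10*h (F(h, Z) = -3 + (h - 8)*(-10) = -3 + (-8 + h)*(-10) = -3 + (80 - 10*h) = 77 - 10*h)
f = 12386240470 (f = (-129339 + 169)*(-245245 + 149354) = -129170*(-95891) = 12386240470)
F(628, -661) + f = (77 - 10*628) + 12386240470 = (77 - 6280) + 12386240470 = -6203 + 12386240470 = 12386234267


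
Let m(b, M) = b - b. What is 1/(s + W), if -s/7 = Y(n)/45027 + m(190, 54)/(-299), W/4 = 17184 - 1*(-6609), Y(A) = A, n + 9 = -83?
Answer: 45027/4285310288 ≈ 1.0507e-5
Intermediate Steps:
n = -92 (n = -9 - 83 = -92)
m(b, M) = 0
W = 95172 (W = 4*(17184 - 1*(-6609)) = 4*(17184 + 6609) = 4*23793 = 95172)
s = 644/45027 (s = -7*(-92/45027 + 0/(-299)) = -7*(-92*1/45027 + 0*(-1/299)) = -7*(-92/45027 + 0) = -7*(-92/45027) = 644/45027 ≈ 0.014303)
1/(s + W) = 1/(644/45027 + 95172) = 1/(4285310288/45027) = 45027/4285310288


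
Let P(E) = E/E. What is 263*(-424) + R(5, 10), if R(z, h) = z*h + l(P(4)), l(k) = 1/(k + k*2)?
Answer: -334385/3 ≈ -1.1146e+5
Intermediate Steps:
P(E) = 1
l(k) = 1/(3*k) (l(k) = 1/(k + 2*k) = 1/(3*k))
R(z, h) = 1/3 + h*z (R(z, h) = z*h + (1/3)/1 = h*z + (1/3)*1 = h*z + 1/3 = 1/3 + h*z)
263*(-424) + R(5, 10) = 263*(-424) + (1/3 + 10*5) = -111512 + (1/3 + 50) = -111512 + 151/3 = -334385/3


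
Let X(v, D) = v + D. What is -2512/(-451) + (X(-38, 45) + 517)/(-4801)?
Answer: 11823788/2165251 ≈ 5.4607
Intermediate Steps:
X(v, D) = D + v
-2512/(-451) + (X(-38, 45) + 517)/(-4801) = -2512/(-451) + ((45 - 38) + 517)/(-4801) = -2512*(-1/451) + (7 + 517)*(-1/4801) = 2512/451 + 524*(-1/4801) = 2512/451 - 524/4801 = 11823788/2165251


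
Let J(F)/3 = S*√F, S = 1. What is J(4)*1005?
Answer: 6030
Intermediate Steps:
J(F) = 3*√F (J(F) = 3*(1*√F) = 3*√F)
J(4)*1005 = (3*√4)*1005 = (3*2)*1005 = 6*1005 = 6030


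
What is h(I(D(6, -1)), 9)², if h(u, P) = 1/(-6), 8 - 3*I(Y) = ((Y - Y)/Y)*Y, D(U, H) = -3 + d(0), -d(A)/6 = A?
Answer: 1/36 ≈ 0.027778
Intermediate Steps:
d(A) = -6*A
D(U, H) = -3 (D(U, H) = -3 - 6*0 = -3 + 0 = -3)
I(Y) = 8/3 (I(Y) = 8/3 - (Y - Y)/Y*Y/3 = 8/3 - 0/Y*Y/3 = 8/3 - 0*Y = 8/3 - ⅓*0 = 8/3 + 0 = 8/3)
h(u, P) = -⅙
h(I(D(6, -1)), 9)² = (-⅙)² = 1/36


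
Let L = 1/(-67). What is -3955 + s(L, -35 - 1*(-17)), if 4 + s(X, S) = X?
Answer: -265254/67 ≈ -3959.0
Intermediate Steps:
L = -1/67 ≈ -0.014925
s(X, S) = -4 + X
-3955 + s(L, -35 - 1*(-17)) = -3955 + (-4 - 1/67) = -3955 - 269/67 = -265254/67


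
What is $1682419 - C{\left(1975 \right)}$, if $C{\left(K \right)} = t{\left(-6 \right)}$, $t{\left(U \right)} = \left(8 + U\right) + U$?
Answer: $1682423$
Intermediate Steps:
$t{\left(U \right)} = 8 + 2 U$
$C{\left(K \right)} = -4$ ($C{\left(K \right)} = 8 + 2 \left(-6\right) = 8 - 12 = -4$)
$1682419 - C{\left(1975 \right)} = 1682419 - -4 = 1682419 + 4 = 1682423$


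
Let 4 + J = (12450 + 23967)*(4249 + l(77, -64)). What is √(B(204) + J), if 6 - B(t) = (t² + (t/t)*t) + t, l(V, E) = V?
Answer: 8*√2460905 ≈ 12550.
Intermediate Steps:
B(t) = 6 - t² - 2*t (B(t) = 6 - ((t² + (t/t)*t) + t) = 6 - ((t² + 1*t) + t) = 6 - ((t² + t) + t) = 6 - ((t + t²) + t) = 6 - (t² + 2*t) = 6 + (-t² - 2*t) = 6 - t² - 2*t)
J = 157539938 (J = -4 + (12450 + 23967)*(4249 + 77) = -4 + 36417*4326 = -4 + 157539942 = 157539938)
√(B(204) + J) = √((6 - 1*204² - 2*204) + 157539938) = √((6 - 1*41616 - 408) + 157539938) = √((6 - 41616 - 408) + 157539938) = √(-42018 + 157539938) = √157497920 = 8*√2460905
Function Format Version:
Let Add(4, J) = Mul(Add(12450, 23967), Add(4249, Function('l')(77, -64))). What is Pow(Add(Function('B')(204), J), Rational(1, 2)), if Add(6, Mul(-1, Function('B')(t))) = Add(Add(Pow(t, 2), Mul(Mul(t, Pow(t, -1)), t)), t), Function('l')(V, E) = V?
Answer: Mul(8, Pow(2460905, Rational(1, 2))) ≈ 12550.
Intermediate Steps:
Function('B')(t) = Add(6, Mul(-1, Pow(t, 2)), Mul(-2, t)) (Function('B')(t) = Add(6, Mul(-1, Add(Add(Pow(t, 2), Mul(Mul(t, Pow(t, -1)), t)), t))) = Add(6, Mul(-1, Add(Add(Pow(t, 2), Mul(1, t)), t))) = Add(6, Mul(-1, Add(Add(Pow(t, 2), t), t))) = Add(6, Mul(-1, Add(Add(t, Pow(t, 2)), t))) = Add(6, Mul(-1, Add(Pow(t, 2), Mul(2, t)))) = Add(6, Add(Mul(-1, Pow(t, 2)), Mul(-2, t))) = Add(6, Mul(-1, Pow(t, 2)), Mul(-2, t)))
J = 157539938 (J = Add(-4, Mul(Add(12450, 23967), Add(4249, 77))) = Add(-4, Mul(36417, 4326)) = Add(-4, 157539942) = 157539938)
Pow(Add(Function('B')(204), J), Rational(1, 2)) = Pow(Add(Add(6, Mul(-1, Pow(204, 2)), Mul(-2, 204)), 157539938), Rational(1, 2)) = Pow(Add(Add(6, Mul(-1, 41616), -408), 157539938), Rational(1, 2)) = Pow(Add(Add(6, -41616, -408), 157539938), Rational(1, 2)) = Pow(Add(-42018, 157539938), Rational(1, 2)) = Pow(157497920, Rational(1, 2)) = Mul(8, Pow(2460905, Rational(1, 2)))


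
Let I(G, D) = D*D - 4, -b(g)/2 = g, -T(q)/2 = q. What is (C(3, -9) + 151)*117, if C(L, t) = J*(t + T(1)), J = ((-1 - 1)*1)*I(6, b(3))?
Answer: 100035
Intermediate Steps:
T(q) = -2*q
b(g) = -2*g
I(G, D) = -4 + D² (I(G, D) = D² - 4 = -4 + D²)
J = -64 (J = ((-1 - 1)*1)*(-4 + (-2*3)²) = (-2*1)*(-4 + (-6)²) = -2*(-4 + 36) = -2*32 = -64)
C(L, t) = 128 - 64*t (C(L, t) = -64*(t - 2*1) = -64*(t - 2) = -64*(-2 + t) = 128 - 64*t)
(C(3, -9) + 151)*117 = ((128 - 64*(-9)) + 151)*117 = ((128 + 576) + 151)*117 = (704 + 151)*117 = 855*117 = 100035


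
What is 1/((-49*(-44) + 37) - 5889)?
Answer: -1/3696 ≈ -0.00027056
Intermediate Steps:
1/((-49*(-44) + 37) - 5889) = 1/((2156 + 37) - 5889) = 1/(2193 - 5889) = 1/(-3696) = -1/3696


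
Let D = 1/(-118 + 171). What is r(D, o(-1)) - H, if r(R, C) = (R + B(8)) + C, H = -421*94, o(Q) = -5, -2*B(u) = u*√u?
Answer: 2097158/53 - 8*√2 ≈ 39558.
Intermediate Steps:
B(u) = -u^(3/2)/2 (B(u) = -u*√u/2 = -u^(3/2)/2)
H = -39574
D = 1/53 ≈ 0.018868
r(R, C) = C + R - 8*√2 (r(R, C) = (R - 8*√2) + C = C + R - 8*√2)
r(D, o(-1)) - H = (-5 + 1/53 - 8*√2) - 1*(-39574) = (-264/53 - 8*√2) + 39574 = 2097158/53 - 8*√2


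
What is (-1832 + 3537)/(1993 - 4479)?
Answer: -155/226 ≈ -0.68584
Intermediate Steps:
(-1832 + 3537)/(1993 - 4479) = 1705/(-2486) = 1705*(-1/2486) = -155/226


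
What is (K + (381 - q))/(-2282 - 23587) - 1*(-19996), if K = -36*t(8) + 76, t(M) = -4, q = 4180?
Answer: 172426701/8623 ≈ 19996.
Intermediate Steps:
K = 220 (K = -36*(-4) + 76 = 144 + 76 = 220)
(K + (381 - q))/(-2282 - 23587) - 1*(-19996) = (220 + (381 - 1*4180))/(-2282 - 23587) - 1*(-19996) = (220 + (381 - 4180))/(-25869) + 19996 = (220 - 3799)*(-1/25869) + 19996 = -3579*(-1/25869) + 19996 = 1193/8623 + 19996 = 172426701/8623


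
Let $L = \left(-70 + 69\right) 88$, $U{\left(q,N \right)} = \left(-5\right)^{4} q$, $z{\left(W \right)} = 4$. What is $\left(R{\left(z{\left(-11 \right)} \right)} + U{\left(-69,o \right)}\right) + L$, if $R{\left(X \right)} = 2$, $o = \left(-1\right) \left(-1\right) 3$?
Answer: $-43211$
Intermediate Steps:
$o = 3$ ($o = 1 \cdot 3 = 3$)
$U{\left(q,N \right)} = 625 q$
$L = -88$ ($L = \left(-1\right) 88 = -88$)
$\left(R{\left(z{\left(-11 \right)} \right)} + U{\left(-69,o \right)}\right) + L = \left(2 + 625 \left(-69\right)\right) - 88 = \left(2 - 43125\right) - 88 = -43123 - 88 = -43211$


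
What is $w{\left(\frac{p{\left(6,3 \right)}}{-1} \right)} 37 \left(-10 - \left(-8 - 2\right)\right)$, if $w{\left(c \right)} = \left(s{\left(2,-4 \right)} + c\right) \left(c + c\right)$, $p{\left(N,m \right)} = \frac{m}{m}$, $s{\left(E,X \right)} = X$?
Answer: $0$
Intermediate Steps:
$p{\left(N,m \right)} = 1$
$w{\left(c \right)} = 2 c \left(-4 + c\right)$ ($w{\left(c \right)} = \left(-4 + c\right) \left(c + c\right) = \left(-4 + c\right) 2 c = 2 c \left(-4 + c\right)$)
$w{\left(\frac{p{\left(6,3 \right)}}{-1} \right)} 37 \left(-10 - \left(-8 - 2\right)\right) = 2 \cdot 1 \frac{1}{-1} \left(-4 + 1 \frac{1}{-1}\right) 37 \left(-10 - \left(-8 - 2\right)\right) = 2 \cdot 1 \left(-1\right) \left(-4 + 1 \left(-1\right)\right) 37 \left(-10 - \left(-8 - 2\right)\right) = 2 \left(-1\right) \left(-4 - 1\right) 37 \left(-10 - -10\right) = 2 \left(-1\right) \left(-5\right) 37 \left(-10 + 10\right) = 10 \cdot 37 \cdot 0 = 370 \cdot 0 = 0$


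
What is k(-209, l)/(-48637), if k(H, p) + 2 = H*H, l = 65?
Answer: -43679/48637 ≈ -0.89806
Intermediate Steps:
k(H, p) = -2 + H² (k(H, p) = -2 + H*H = -2 + H²)
k(-209, l)/(-48637) = (-2 + (-209)²)/(-48637) = (-2 + 43681)*(-1/48637) = 43679*(-1/48637) = -43679/48637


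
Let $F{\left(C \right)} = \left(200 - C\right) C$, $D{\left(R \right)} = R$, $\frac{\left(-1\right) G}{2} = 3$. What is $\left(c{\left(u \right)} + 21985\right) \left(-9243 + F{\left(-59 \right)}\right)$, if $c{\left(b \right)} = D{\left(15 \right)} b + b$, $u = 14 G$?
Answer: $-506199884$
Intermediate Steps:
$G = -6$ ($G = \left(-2\right) 3 = -6$)
$u = -84$ ($u = 14 \left(-6\right) = -84$)
$c{\left(b \right)} = 16 b$ ($c{\left(b \right)} = 15 b + b = 16 b$)
$F{\left(C \right)} = C \left(200 - C\right)$
$\left(c{\left(u \right)} + 21985\right) \left(-9243 + F{\left(-59 \right)}\right) = \left(16 \left(-84\right) + 21985\right) \left(-9243 - 59 \left(200 - -59\right)\right) = \left(-1344 + 21985\right) \left(-9243 - 59 \left(200 + 59\right)\right) = 20641 \left(-9243 - 15281\right) = 20641 \left(-24524\right) = -506199884$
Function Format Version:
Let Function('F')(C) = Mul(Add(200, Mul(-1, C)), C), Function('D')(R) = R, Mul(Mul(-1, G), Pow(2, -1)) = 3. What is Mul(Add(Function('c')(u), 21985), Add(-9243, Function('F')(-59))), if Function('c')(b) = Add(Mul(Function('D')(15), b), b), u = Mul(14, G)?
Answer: -506199884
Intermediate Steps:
G = -6 (G = Mul(-2, 3) = -6)
u = -84 (u = Mul(14, -6) = -84)
Function('c')(b) = Mul(16, b) (Function('c')(b) = Add(Mul(15, b), b) = Mul(16, b))
Function('F')(C) = Mul(C, Add(200, Mul(-1, C)))
Mul(Add(Function('c')(u), 21985), Add(-9243, Function('F')(-59))) = Mul(Add(Mul(16, -84), 21985), Add(-9243, Mul(-59, Add(200, Mul(-1, -59))))) = Mul(Add(-1344, 21985), Add(-9243, Mul(-59, Add(200, 59)))) = Mul(20641, Add(-9243, Mul(-59, 259))) = Mul(20641, Add(-9243, -15281)) = Mul(20641, -24524) = -506199884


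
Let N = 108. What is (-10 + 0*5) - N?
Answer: -118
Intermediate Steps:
(-10 + 0*5) - N = (-10 + 0*5) - 1*108 = (-10 + 0) - 108 = -10 - 108 = -118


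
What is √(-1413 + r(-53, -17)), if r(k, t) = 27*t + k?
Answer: 5*I*√77 ≈ 43.875*I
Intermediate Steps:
r(k, t) = k + 27*t
√(-1413 + r(-53, -17)) = √(-1413 + (-53 + 27*(-17))) = √(-1413 + (-53 - 459)) = √(-1413 - 512) = √(-1925) = 5*I*√77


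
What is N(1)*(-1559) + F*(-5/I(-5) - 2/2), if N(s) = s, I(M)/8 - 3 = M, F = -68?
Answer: -6049/4 ≈ -1512.3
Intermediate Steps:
I(M) = 24 + 8*M
N(1)*(-1559) + F*(-5/I(-5) - 2/2) = 1*(-1559) - 68*(-5/(24 + 8*(-5)) - 2/2) = -1559 - 68*(-5/(24 - 40) - 2*½) = -1559 - 68*(-5/(-16) - 1) = -1559 - 68*(-5*(-1/16) - 1) = -1559 - 68*(5/16 - 1) = -1559 - 68*(-11/16) = -1559 + 187/4 = -6049/4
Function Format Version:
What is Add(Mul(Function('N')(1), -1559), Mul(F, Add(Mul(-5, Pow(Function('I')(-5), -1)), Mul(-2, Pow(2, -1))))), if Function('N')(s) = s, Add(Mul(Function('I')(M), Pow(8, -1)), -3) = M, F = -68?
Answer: Rational(-6049, 4) ≈ -1512.3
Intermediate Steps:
Function('I')(M) = Add(24, Mul(8, M))
Add(Mul(Function('N')(1), -1559), Mul(F, Add(Mul(-5, Pow(Function('I')(-5), -1)), Mul(-2, Pow(2, -1))))) = Add(Mul(1, -1559), Mul(-68, Add(Mul(-5, Pow(Add(24, Mul(8, -5)), -1)), Mul(-2, Pow(2, -1))))) = Add(-1559, Mul(-68, Add(Mul(-5, Pow(Add(24, -40), -1)), Mul(-2, Rational(1, 2))))) = Add(-1559, Mul(-68, Add(Mul(-5, Pow(-16, -1)), -1))) = Add(-1559, Mul(-68, Add(Mul(-5, Rational(-1, 16)), -1))) = Add(-1559, Mul(-68, Add(Rational(5, 16), -1))) = Add(-1559, Mul(-68, Rational(-11, 16))) = Add(-1559, Rational(187, 4)) = Rational(-6049, 4)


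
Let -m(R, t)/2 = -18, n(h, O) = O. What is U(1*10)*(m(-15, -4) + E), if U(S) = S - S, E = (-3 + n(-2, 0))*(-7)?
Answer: 0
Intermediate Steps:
m(R, t) = 36 (m(R, t) = -2*(-18) = 36)
E = 21 (E = (-3 + 0)*(-7) = -3*(-7) = 21)
U(S) = 0
U(1*10)*(m(-15, -4) + E) = 0*(36 + 21) = 0*57 = 0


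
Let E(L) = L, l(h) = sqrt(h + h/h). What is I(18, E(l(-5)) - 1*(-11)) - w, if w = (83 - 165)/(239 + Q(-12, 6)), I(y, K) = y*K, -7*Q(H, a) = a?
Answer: 330640/1667 + 36*I ≈ 198.34 + 36.0*I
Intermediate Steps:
l(h) = sqrt(1 + h) (l(h) = sqrt(h + 1) = sqrt(1 + h))
Q(H, a) = -a/7
I(y, K) = K*y
w = -574/1667 (w = (83 - 165)/(239 - 1/7*6) = -82/(239 - 6/7) = -82/1667/7 = -82*7/1667 = -574/1667 ≈ -0.34433)
I(18, E(l(-5)) - 1*(-11)) - w = (sqrt(1 - 5) - 1*(-11))*18 - 1*(-574/1667) = (sqrt(-4) + 11)*18 + 574/1667 = (2*I + 11)*18 + 574/1667 = (11 + 2*I)*18 + 574/1667 = (198 + 36*I) + 574/1667 = 330640/1667 + 36*I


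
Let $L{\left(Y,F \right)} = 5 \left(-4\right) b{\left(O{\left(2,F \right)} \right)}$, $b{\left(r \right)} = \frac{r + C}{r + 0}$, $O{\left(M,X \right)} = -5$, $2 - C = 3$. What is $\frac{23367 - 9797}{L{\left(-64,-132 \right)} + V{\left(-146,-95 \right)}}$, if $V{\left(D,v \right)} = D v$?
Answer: $\frac{295}{301} \approx 0.98007$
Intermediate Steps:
$C = -1$ ($C = 2 - 3 = -1$)
$b{\left(r \right)} = \frac{-1 + r}{r}$ ($b{\left(r \right)} = \frac{r - 1}{r + 0} = \frac{-1 + r}{r}$)
$L{\left(Y,F \right)} = -24$ ($L{\left(Y,F \right)} = 5 \left(-4\right) \frac{-1 - 5}{-5} = - 20 \left(\left(- \frac{1}{5}\right) \left(-6\right)\right) = \left(-20\right) \frac{6}{5} = -24$)
$\frac{23367 - 9797}{L{\left(-64,-132 \right)} + V{\left(-146,-95 \right)}} = \frac{23367 - 9797}{-24 - -13870} = \frac{13570}{-24 + 13870} = \frac{13570}{13846} = 13570 \cdot \frac{1}{13846} = \frac{295}{301}$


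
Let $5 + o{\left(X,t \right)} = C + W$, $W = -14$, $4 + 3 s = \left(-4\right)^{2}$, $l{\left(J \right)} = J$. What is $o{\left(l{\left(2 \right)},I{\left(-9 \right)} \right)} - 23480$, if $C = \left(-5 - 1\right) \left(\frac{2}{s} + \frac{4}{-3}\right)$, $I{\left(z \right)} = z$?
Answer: $-23494$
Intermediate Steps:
$s = 4$ ($s = - \frac{4}{3} + \frac{\left(-4\right)^{2}}{3} = - \frac{4}{3} + \frac{1}{3} \cdot 16 = - \frac{4}{3} + \frac{16}{3} = 4$)
$C = 5$ ($C = \left(-5 - 1\right) \left(\frac{2}{4} + \frac{4}{-3}\right) = - 6 \left(2 \cdot \frac{1}{4} + 4 \left(- \frac{1}{3}\right)\right) = - 6 \left(\frac{1}{2} - \frac{4}{3}\right) = \left(-6\right) \left(- \frac{5}{6}\right) = 5$)
$o{\left(X,t \right)} = -14$ ($o{\left(X,t \right)} = -5 + \left(5 - 14\right) = -5 - 9 = -14$)
$o{\left(l{\left(2 \right)},I{\left(-9 \right)} \right)} - 23480 = -14 - 23480 = -23494$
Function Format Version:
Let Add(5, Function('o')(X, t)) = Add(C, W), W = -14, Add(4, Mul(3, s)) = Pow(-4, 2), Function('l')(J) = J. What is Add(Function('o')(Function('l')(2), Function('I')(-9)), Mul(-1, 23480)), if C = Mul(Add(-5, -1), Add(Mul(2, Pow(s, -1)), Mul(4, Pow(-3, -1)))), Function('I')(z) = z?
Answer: -23494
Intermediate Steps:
s = 4 (s = Add(Rational(-4, 3), Mul(Rational(1, 3), Pow(-4, 2))) = Add(Rational(-4, 3), Mul(Rational(1, 3), 16)) = Add(Rational(-4, 3), Rational(16, 3)) = 4)
C = 5 (C = Mul(Add(-5, -1), Add(Mul(2, Pow(4, -1)), Mul(4, Pow(-3, -1)))) = Mul(-6, Add(Mul(2, Rational(1, 4)), Mul(4, Rational(-1, 3)))) = Mul(-6, Add(Rational(1, 2), Rational(-4, 3))) = Mul(-6, Rational(-5, 6)) = 5)
Function('o')(X, t) = -14 (Function('o')(X, t) = Add(-5, Add(5, -14)) = Add(-5, -9) = -14)
Add(Function('o')(Function('l')(2), Function('I')(-9)), Mul(-1, 23480)) = Add(-14, Mul(-1, 23480)) = Add(-14, -23480) = -23494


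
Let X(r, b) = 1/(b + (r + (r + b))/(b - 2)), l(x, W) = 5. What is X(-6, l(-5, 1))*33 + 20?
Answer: 259/8 ≈ 32.375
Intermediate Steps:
X(r, b) = 1/(b + (b + 2*r)/(-2 + b)) (X(r, b) = 1/(b + (r + (b + r))/(-2 + b)) = 1/(b + (b + 2*r)/(-2 + b)))
X(-6, l(-5, 1))*33 + 20 = ((-2 + 5)/(5² - 1*5 + 2*(-6)))*33 + 20 = (3/(25 - 5 - 12))*33 + 20 = (3/8)*33 + 20 = 99/8 + 20 = 259/8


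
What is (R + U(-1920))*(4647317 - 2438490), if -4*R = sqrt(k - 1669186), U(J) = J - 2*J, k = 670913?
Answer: 4240947840 - 2208827*I*sqrt(998273)/4 ≈ 4.2409e+9 - 5.5173e+8*I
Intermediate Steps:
U(J) = -J
R = -I*sqrt(998273)/4 (R = -sqrt(670913 - 1669186)/4 = -I*sqrt(998273)/4 ≈ -249.78*I)
(R + U(-1920))*(4647317 - 2438490) = (-I*sqrt(998273)/4 - 1*(-1920))*(4647317 - 2438490) = (-I*sqrt(998273)/4 + 1920)*2208827 = (1920 - I*sqrt(998273)/4)*2208827 = 4240947840 - 2208827*I*sqrt(998273)/4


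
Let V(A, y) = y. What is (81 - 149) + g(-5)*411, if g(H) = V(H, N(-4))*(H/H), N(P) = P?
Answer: -1712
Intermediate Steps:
g(H) = -4 (g(H) = -4*H/H = -4*1 = -4)
(81 - 149) + g(-5)*411 = (81 - 149) - 4*411 = -68 - 1644 = -1712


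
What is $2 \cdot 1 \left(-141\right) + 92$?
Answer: $-190$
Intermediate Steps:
$2 \cdot 1 \left(-141\right) + 92 = 2 \left(-141\right) + 92 = -282 + 92 = -190$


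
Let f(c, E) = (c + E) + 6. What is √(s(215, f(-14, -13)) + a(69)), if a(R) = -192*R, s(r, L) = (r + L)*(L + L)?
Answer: 2*I*√5349 ≈ 146.27*I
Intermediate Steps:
f(c, E) = 6 + E + c (f(c, E) = (E + c) + 6 = 6 + E + c)
s(r, L) = 2*L*(L + r) (s(r, L) = (L + r)*(2*L) = 2*L*(L + r))
√(s(215, f(-14, -13)) + a(69)) = √(2*(6 - 13 - 14)*((6 - 13 - 14) + 215) - 192*69) = √(2*(-21)*(-21 + 215) - 13248) = √(2*(-21)*194 - 13248) = √(-8148 - 13248) = √(-21396) = 2*I*√5349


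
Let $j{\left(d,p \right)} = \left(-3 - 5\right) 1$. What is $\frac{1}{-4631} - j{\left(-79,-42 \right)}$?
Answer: $\frac{37047}{4631} \approx 7.9998$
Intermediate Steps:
$j{\left(d,p \right)} = -8$ ($j{\left(d,p \right)} = \left(-8\right) 1 = -8$)
$\frac{1}{-4631} - j{\left(-79,-42 \right)} = \frac{1}{-4631} - -8 = - \frac{1}{4631} + 8 = \frac{37047}{4631}$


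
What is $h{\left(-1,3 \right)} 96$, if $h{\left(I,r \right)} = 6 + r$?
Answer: $864$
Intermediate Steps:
$h{\left(-1,3 \right)} 96 = \left(6 + 3\right) 96 = 9 \cdot 96 = 864$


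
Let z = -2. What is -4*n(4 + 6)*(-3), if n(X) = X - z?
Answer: 144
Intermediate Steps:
n(X) = 2 + X (n(X) = X - 1*(-2) = X + 2 = 2 + X)
-4*n(4 + 6)*(-3) = -4*(2 + (4 + 6))*(-3) = -4*(2 + 10)*(-3) = -4*12*(-3) = -48*(-3) = 144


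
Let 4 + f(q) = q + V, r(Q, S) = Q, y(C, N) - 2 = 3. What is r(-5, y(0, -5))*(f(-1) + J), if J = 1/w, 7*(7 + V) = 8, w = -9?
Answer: 3455/63 ≈ 54.841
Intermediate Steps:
V = -41/7 (V = -7 + (1/7)*8 = -7 + 8/7 = -41/7 ≈ -5.8571)
y(C, N) = 5 (y(C, N) = 2 + 3 = 5)
f(q) = -69/7 + q (f(q) = -4 + (q - 41/7) = -4 + (-41/7 + q) = -69/7 + q)
J = -1/9 (J = 1/(-9) = -1/9 ≈ -0.11111)
r(-5, y(0, -5))*(f(-1) + J) = -5*((-69/7 - 1) - 1/9) = -5*(-76/7 - 1/9) = -5*(-691/63) = 3455/63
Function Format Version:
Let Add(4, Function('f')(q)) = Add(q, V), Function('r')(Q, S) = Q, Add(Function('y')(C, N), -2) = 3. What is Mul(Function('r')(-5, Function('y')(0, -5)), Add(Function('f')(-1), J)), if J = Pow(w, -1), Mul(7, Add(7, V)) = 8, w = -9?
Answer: Rational(3455, 63) ≈ 54.841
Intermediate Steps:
V = Rational(-41, 7) (V = Add(-7, Mul(Rational(1, 7), 8)) = Add(-7, Rational(8, 7)) = Rational(-41, 7) ≈ -5.8571)
Function('y')(C, N) = 5 (Function('y')(C, N) = Add(2, 3) = 5)
Function('f')(q) = Add(Rational(-69, 7), q) (Function('f')(q) = Add(-4, Add(q, Rational(-41, 7))) = Add(-4, Add(Rational(-41, 7), q)) = Add(Rational(-69, 7), q))
J = Rational(-1, 9) (J = Pow(-9, -1) = Rational(-1, 9) ≈ -0.11111)
Mul(Function('r')(-5, Function('y')(0, -5)), Add(Function('f')(-1), J)) = Mul(-5, Add(Add(Rational(-69, 7), -1), Rational(-1, 9))) = Mul(-5, Add(Rational(-76, 7), Rational(-1, 9))) = Mul(-5, Rational(-691, 63)) = Rational(3455, 63)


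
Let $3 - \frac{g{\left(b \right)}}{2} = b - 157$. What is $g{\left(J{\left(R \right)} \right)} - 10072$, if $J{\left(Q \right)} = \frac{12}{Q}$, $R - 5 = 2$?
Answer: $- \frac{68288}{7} \approx -9755.4$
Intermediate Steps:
$R = 7$ ($R = 5 + 2 = 7$)
$g{\left(b \right)} = 320 - 2 b$ ($g{\left(b \right)} = 6 - 2 \left(b - 157\right) = 6 - 2 \left(-157 + b\right) = 6 - \left(-314 + 2 b\right) = 320 - 2 b$)
$g{\left(J{\left(R \right)} \right)} - 10072 = \left(320 - 2 \cdot \frac{12}{7}\right) - 10072 = \left(320 - 2 \cdot 12 \cdot \frac{1}{7}\right) - 10072 = \left(320 - \frac{24}{7}\right) - 10072 = \frac{2216}{7} - 10072 = - \frac{68288}{7}$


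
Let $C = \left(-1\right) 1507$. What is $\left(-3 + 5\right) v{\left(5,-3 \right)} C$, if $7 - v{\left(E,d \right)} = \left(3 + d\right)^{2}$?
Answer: $-21098$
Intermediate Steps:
$v{\left(E,d \right)} = 7 - \left(3 + d\right)^{2}$
$C = -1507$
$\left(-3 + 5\right) v{\left(5,-3 \right)} C = \left(-3 + 5\right) \left(7 - \left(3 - 3\right)^{2}\right) \left(-1507\right) = 2 \left(7 - 0^{2}\right) \left(-1507\right) = 2 \left(7 - 0\right) \left(-1507\right) = 2 \left(7 + 0\right) \left(-1507\right) = 2 \cdot 7 \left(-1507\right) = 14 \left(-1507\right) = -21098$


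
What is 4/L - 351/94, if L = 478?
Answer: -83701/22466 ≈ -3.7257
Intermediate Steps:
4/L - 351/94 = 4/478 - 351/94 = 4*(1/478) - 351*1/94 = 2/239 - 351/94 = -83701/22466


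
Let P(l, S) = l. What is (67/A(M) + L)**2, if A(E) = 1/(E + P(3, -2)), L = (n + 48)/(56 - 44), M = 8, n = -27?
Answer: 8732025/16 ≈ 5.4575e+5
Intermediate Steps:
L = 7/4 (L = (-27 + 48)/(56 - 44) = 21/12 = 21*(1/12) = 7/4 ≈ 1.7500)
A(E) = 1/(3 + E) (A(E) = 1/(E + 3) = 1/(3 + E))
(67/A(M) + L)**2 = (67/(1/(3 + 8)) + 7/4)**2 = (67/(1/11) + 7/4)**2 = (67*11 + 7/4)**2 = (737 + 7/4)**2 = (2955/4)**2 = 8732025/16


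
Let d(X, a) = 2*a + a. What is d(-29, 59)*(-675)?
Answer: -119475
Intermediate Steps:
d(X, a) = 3*a
d(-29, 59)*(-675) = (3*59)*(-675) = 177*(-675) = -119475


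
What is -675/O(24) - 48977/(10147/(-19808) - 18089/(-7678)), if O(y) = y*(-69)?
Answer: -685270566054191/25796638632 ≈ -26564.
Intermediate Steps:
O(y) = -69*y
-675/O(24) - 48977/(10147/(-19808) - 18089/(-7678)) = -675/((-69*24)) - 48977/(10147/(-19808) - 18089/(-7678)) = -675/(-1656) - 48977/(10147*(-1/19808) - 18089*(-1/7678)) = -675*(-1/1656) - 48977/(-10147/19808 + 18089/7678) = 75/184 - 48977/140199123/76042912 = 75/184 - 48977*76042912/140199123 = 75/184 - 3724353701024/140199123 = -685270566054191/25796638632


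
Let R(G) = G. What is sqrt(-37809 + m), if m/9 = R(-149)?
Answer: 15*I*sqrt(174) ≈ 197.86*I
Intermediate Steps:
m = -1341 (m = 9*(-149) = -1341)
sqrt(-37809 + m) = sqrt(-37809 - 1341) = sqrt(-39150) = 15*I*sqrt(174)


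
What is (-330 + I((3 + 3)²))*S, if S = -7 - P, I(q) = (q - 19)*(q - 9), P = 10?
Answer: -2193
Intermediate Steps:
I(q) = (-19 + q)*(-9 + q)
S = -17 (S = -7 - 1*10 = -7 - 10 = -17)
(-330 + I((3 + 3)²))*S = (-330 + (171 + ((3 + 3)²)² - 28*(3 + 3)²))*(-17) = (-330 + (171 + (6²)² - 28*6²))*(-17) = (-330 + (171 + 36² - 28*36))*(-17) = (-330 + (171 + 1296 - 1008))*(-17) = (-330 + 459)*(-17) = 129*(-17) = -2193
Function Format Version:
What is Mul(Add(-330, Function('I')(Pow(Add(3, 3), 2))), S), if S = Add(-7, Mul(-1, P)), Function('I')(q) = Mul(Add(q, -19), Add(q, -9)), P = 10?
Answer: -2193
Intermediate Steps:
Function('I')(q) = Mul(Add(-19, q), Add(-9, q))
S = -17 (S = Add(-7, Mul(-1, 10)) = Add(-7, -10) = -17)
Mul(Add(-330, Function('I')(Pow(Add(3, 3), 2))), S) = Mul(Add(-330, Add(171, Pow(Pow(Add(3, 3), 2), 2), Mul(-28, Pow(Add(3, 3), 2)))), -17) = Mul(Add(-330, Add(171, Pow(Pow(6, 2), 2), Mul(-28, Pow(6, 2)))), -17) = Mul(Add(-330, Add(171, Pow(36, 2), Mul(-28, 36))), -17) = Mul(Add(-330, Add(171, 1296, -1008)), -17) = Mul(Add(-330, 459), -17) = Mul(129, -17) = -2193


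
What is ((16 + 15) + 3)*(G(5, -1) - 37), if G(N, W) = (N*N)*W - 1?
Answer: -2142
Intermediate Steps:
G(N, W) = -1 + W*N² (G(N, W) = N²*W - 1 = W*N² - 1 = -1 + W*N²)
((16 + 15) + 3)*(G(5, -1) - 37) = ((16 + 15) + 3)*((-1 - 1*5²) - 37) = (31 + 3)*((-1 - 1*25) - 37) = 34*((-1 - 25) - 37) = 34*(-26 - 37) = 34*(-63) = -2142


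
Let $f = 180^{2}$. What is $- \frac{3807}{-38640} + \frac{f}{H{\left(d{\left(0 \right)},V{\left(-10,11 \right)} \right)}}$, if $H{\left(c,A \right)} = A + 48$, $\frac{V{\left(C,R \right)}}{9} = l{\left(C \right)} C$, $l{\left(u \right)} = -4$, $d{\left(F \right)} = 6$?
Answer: $\frac{17409573}{218960} \approx 79.51$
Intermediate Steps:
$f = 32400$
$V{\left(C,R \right)} = - 36 C$ ($V{\left(C,R \right)} = 9 \left(- 4 C\right) = - 36 C$)
$H{\left(c,A \right)} = 48 + A$
$- \frac{3807}{-38640} + \frac{f}{H{\left(d{\left(0 \right)},V{\left(-10,11 \right)} \right)}} = - \frac{3807}{-38640} + \frac{32400}{48 - -360} = \left(-3807\right) \left(- \frac{1}{38640}\right) + \frac{32400}{48 + 360} = \frac{1269}{12880} + \frac{32400}{408} = \frac{1269}{12880} + 32400 \cdot \frac{1}{408} = \frac{1269}{12880} + \frac{1350}{17} = \frac{17409573}{218960}$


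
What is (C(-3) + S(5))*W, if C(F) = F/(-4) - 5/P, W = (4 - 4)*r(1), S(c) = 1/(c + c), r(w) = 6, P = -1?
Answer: 0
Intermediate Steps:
S(c) = 1/(2*c)
W = 0 (W = (4 - 4)*6 = 0*6 = 0)
C(F) = 5 - F/4 (C(F) = F/(-4) - 5/(-1) = F*(-¼) - 5*(-1) = -F/4 + 5 = 5 - F/4)
(C(-3) + S(5))*W = ((5 - ¼*(-3)) + (½)/5)*0 = ((5 + ¾) + (½)*(⅕))*0 = (23/4 + ⅒)*0 = (117/20)*0 = 0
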